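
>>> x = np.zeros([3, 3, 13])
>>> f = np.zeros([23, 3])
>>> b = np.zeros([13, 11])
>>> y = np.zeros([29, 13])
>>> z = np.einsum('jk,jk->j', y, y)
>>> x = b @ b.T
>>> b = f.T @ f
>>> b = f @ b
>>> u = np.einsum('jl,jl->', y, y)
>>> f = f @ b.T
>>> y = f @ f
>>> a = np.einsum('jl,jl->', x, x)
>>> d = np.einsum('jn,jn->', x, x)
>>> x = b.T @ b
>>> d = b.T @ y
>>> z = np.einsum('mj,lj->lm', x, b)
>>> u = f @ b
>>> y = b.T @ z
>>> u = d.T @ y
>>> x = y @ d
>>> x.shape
(3, 23)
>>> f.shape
(23, 23)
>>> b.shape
(23, 3)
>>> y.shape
(3, 3)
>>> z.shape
(23, 3)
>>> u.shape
(23, 3)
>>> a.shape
()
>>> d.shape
(3, 23)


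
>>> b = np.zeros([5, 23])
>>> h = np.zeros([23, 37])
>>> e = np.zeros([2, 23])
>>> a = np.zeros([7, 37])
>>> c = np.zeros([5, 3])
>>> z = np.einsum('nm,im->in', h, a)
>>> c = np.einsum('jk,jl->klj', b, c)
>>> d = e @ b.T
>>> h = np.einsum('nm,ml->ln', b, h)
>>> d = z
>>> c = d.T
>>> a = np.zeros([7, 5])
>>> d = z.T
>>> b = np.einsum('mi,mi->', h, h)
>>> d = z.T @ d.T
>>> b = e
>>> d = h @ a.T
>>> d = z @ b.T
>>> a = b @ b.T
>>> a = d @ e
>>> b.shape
(2, 23)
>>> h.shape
(37, 5)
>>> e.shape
(2, 23)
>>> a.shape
(7, 23)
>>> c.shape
(23, 7)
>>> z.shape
(7, 23)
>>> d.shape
(7, 2)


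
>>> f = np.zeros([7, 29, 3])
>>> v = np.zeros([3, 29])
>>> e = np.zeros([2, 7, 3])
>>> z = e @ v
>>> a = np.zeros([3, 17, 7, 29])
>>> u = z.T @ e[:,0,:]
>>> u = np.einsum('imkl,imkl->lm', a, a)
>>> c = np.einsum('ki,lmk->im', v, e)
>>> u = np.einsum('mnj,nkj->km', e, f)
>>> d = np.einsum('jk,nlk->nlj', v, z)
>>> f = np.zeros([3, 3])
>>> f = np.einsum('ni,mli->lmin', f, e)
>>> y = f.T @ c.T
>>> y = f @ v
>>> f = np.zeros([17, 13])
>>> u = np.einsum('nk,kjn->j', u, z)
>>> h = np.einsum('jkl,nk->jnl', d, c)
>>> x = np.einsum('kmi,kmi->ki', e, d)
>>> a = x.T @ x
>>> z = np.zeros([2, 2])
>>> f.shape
(17, 13)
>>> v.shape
(3, 29)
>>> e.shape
(2, 7, 3)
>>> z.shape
(2, 2)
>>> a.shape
(3, 3)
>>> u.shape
(7,)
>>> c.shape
(29, 7)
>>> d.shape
(2, 7, 3)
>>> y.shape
(7, 2, 3, 29)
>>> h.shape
(2, 29, 3)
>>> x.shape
(2, 3)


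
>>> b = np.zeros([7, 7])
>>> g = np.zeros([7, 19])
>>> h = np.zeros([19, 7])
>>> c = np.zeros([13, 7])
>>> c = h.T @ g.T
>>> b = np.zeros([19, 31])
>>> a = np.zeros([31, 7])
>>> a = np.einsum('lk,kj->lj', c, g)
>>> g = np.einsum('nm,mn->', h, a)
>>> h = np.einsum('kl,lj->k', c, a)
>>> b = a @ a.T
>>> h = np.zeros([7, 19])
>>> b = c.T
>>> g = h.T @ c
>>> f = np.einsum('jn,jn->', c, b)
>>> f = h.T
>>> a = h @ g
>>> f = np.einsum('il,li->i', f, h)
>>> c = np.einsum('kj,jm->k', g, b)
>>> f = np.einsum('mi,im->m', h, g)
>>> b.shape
(7, 7)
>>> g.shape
(19, 7)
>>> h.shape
(7, 19)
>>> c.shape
(19,)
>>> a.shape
(7, 7)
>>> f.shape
(7,)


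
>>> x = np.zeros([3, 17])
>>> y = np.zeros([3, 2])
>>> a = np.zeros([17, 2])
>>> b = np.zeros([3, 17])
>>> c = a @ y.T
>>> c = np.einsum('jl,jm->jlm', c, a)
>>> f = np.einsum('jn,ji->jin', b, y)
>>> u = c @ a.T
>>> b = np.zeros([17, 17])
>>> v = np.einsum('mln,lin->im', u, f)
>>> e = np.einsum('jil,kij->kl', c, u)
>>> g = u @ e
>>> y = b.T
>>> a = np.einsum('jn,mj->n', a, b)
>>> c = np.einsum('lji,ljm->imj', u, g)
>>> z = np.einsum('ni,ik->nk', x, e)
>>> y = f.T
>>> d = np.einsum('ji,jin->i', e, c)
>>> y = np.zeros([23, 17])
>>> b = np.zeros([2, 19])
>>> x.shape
(3, 17)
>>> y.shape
(23, 17)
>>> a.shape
(2,)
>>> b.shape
(2, 19)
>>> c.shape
(17, 2, 3)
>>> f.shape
(3, 2, 17)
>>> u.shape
(17, 3, 17)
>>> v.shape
(2, 17)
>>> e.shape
(17, 2)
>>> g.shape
(17, 3, 2)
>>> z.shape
(3, 2)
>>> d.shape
(2,)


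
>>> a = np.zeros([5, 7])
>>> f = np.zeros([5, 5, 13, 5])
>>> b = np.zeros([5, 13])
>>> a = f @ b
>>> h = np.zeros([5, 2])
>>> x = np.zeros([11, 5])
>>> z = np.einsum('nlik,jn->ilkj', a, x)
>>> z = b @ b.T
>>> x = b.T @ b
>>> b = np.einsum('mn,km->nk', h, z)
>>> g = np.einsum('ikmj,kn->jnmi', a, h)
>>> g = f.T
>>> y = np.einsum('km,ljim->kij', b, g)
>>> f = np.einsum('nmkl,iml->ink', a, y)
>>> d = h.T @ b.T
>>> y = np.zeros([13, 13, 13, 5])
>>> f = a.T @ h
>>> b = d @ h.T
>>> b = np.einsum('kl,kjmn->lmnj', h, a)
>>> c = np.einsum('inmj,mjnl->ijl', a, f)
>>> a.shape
(5, 5, 13, 13)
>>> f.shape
(13, 13, 5, 2)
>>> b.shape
(2, 13, 13, 5)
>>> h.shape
(5, 2)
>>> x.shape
(13, 13)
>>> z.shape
(5, 5)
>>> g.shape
(5, 13, 5, 5)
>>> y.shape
(13, 13, 13, 5)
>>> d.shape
(2, 2)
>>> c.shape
(5, 13, 2)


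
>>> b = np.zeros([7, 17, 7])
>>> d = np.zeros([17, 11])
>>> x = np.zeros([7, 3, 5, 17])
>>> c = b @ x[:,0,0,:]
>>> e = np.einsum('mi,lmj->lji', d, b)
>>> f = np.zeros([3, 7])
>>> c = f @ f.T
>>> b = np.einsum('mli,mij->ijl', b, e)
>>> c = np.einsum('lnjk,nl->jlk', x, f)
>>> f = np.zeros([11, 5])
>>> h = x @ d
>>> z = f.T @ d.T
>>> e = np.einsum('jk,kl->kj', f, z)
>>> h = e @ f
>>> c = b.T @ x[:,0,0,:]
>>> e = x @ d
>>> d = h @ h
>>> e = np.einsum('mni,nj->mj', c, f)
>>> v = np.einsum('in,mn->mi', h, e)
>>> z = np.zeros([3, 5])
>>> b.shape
(7, 11, 17)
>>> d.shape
(5, 5)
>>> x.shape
(7, 3, 5, 17)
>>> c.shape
(17, 11, 17)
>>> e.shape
(17, 5)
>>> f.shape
(11, 5)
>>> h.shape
(5, 5)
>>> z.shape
(3, 5)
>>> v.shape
(17, 5)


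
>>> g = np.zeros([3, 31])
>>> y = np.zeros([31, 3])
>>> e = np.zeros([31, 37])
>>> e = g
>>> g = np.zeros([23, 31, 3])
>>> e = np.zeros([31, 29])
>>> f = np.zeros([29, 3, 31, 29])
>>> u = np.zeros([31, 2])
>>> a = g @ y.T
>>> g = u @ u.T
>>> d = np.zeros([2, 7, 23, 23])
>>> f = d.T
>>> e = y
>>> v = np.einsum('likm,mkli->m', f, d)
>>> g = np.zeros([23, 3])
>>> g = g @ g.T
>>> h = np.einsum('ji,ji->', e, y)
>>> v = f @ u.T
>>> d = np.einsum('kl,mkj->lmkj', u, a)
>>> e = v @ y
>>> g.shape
(23, 23)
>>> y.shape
(31, 3)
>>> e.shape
(23, 23, 7, 3)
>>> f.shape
(23, 23, 7, 2)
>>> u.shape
(31, 2)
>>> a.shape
(23, 31, 31)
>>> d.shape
(2, 23, 31, 31)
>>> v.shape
(23, 23, 7, 31)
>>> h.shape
()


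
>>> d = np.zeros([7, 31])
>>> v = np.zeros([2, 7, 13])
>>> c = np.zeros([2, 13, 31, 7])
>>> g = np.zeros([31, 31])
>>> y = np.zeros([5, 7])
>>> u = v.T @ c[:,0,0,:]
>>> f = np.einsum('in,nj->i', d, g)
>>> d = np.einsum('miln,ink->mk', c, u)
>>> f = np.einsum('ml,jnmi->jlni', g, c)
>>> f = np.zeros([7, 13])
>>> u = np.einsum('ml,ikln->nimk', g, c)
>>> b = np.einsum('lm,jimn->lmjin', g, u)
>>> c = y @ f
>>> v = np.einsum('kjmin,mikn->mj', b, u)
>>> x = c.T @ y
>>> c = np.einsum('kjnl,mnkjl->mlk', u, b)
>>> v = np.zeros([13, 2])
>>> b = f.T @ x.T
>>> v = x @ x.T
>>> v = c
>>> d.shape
(2, 7)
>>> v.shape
(31, 13, 7)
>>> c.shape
(31, 13, 7)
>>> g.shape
(31, 31)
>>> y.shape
(5, 7)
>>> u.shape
(7, 2, 31, 13)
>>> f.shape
(7, 13)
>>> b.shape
(13, 13)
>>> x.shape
(13, 7)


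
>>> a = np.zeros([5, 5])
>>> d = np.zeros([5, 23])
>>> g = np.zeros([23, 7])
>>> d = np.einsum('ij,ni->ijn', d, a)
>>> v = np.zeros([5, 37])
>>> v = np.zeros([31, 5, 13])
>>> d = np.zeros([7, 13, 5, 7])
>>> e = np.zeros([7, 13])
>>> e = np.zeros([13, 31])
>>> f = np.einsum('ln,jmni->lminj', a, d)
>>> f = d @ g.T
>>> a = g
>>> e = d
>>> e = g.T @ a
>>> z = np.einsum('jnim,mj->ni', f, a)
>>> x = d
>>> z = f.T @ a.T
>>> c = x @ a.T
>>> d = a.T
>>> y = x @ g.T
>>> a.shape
(23, 7)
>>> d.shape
(7, 23)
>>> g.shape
(23, 7)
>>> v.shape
(31, 5, 13)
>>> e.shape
(7, 7)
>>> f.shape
(7, 13, 5, 23)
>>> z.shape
(23, 5, 13, 23)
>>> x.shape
(7, 13, 5, 7)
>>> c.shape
(7, 13, 5, 23)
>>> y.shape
(7, 13, 5, 23)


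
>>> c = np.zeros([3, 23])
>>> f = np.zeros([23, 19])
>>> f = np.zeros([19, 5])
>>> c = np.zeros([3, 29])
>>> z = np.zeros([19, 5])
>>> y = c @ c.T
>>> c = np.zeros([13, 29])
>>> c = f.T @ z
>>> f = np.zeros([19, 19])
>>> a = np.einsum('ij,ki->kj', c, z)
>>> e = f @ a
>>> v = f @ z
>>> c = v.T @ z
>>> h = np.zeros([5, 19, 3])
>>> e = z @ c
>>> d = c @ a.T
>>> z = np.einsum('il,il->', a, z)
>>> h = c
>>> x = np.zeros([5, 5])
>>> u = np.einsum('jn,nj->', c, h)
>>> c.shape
(5, 5)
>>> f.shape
(19, 19)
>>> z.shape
()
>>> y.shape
(3, 3)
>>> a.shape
(19, 5)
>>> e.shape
(19, 5)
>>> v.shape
(19, 5)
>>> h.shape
(5, 5)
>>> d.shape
(5, 19)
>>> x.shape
(5, 5)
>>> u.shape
()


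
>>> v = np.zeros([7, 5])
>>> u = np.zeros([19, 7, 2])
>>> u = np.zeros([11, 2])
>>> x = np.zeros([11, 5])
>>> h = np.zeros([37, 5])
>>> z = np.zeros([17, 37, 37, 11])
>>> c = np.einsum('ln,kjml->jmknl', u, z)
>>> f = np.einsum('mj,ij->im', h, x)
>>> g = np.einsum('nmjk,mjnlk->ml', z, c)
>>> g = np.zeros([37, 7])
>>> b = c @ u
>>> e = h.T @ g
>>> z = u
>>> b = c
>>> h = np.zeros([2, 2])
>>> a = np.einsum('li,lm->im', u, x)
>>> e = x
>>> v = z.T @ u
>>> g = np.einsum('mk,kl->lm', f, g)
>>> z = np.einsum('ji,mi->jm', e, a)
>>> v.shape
(2, 2)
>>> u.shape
(11, 2)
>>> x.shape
(11, 5)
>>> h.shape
(2, 2)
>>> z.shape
(11, 2)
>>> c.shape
(37, 37, 17, 2, 11)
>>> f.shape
(11, 37)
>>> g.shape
(7, 11)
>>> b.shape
(37, 37, 17, 2, 11)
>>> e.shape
(11, 5)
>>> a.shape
(2, 5)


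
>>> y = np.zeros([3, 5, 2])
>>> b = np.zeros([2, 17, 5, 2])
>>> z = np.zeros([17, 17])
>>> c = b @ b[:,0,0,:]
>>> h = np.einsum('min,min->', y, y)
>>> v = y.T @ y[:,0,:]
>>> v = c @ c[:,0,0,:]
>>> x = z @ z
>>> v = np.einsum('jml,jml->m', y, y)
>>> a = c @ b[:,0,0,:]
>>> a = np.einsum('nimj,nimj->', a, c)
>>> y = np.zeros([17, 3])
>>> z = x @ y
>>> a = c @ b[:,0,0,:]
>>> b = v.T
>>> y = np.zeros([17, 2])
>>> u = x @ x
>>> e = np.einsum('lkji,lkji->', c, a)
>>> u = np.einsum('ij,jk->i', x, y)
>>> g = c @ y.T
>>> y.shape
(17, 2)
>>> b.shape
(5,)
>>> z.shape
(17, 3)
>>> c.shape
(2, 17, 5, 2)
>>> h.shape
()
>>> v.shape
(5,)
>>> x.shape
(17, 17)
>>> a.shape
(2, 17, 5, 2)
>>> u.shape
(17,)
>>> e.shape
()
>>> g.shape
(2, 17, 5, 17)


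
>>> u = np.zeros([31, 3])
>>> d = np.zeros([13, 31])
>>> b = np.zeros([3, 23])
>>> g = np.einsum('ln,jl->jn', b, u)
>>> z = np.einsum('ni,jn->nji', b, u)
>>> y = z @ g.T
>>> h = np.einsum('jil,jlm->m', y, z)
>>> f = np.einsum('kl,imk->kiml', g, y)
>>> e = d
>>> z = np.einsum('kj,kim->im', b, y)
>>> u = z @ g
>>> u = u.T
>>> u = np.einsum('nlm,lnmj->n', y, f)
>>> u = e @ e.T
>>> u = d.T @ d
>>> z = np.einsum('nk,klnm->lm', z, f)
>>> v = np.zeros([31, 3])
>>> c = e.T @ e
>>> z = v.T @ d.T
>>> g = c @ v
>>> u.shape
(31, 31)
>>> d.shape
(13, 31)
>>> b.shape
(3, 23)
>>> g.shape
(31, 3)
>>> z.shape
(3, 13)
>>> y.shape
(3, 31, 31)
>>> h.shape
(23,)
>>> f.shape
(31, 3, 31, 23)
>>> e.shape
(13, 31)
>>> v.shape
(31, 3)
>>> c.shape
(31, 31)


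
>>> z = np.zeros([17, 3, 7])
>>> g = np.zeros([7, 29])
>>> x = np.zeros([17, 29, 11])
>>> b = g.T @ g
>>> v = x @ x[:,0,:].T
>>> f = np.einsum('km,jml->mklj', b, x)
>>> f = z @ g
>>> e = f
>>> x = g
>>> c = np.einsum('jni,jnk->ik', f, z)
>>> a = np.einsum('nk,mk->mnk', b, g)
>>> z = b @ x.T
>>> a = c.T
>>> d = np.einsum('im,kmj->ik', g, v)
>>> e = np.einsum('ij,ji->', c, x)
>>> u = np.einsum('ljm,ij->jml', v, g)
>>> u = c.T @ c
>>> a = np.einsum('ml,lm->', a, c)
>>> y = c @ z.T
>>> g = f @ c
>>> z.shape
(29, 7)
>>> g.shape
(17, 3, 7)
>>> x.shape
(7, 29)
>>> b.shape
(29, 29)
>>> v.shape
(17, 29, 17)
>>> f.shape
(17, 3, 29)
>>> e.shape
()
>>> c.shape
(29, 7)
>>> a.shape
()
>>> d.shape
(7, 17)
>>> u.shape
(7, 7)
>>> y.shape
(29, 29)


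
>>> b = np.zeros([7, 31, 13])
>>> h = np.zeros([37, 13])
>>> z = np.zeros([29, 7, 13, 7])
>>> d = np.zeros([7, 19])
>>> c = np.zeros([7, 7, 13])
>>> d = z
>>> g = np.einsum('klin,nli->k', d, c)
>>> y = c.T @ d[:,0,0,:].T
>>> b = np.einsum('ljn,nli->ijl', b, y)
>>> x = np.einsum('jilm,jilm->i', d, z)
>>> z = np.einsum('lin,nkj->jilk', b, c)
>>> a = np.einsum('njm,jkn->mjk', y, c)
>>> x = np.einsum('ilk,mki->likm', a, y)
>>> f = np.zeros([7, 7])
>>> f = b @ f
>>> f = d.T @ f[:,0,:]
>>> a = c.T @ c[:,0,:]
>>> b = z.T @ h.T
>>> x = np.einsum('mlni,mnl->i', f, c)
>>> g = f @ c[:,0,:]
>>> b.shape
(7, 29, 31, 37)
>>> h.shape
(37, 13)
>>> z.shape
(13, 31, 29, 7)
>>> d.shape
(29, 7, 13, 7)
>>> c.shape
(7, 7, 13)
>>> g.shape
(7, 13, 7, 13)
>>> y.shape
(13, 7, 29)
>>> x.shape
(7,)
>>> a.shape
(13, 7, 13)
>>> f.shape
(7, 13, 7, 7)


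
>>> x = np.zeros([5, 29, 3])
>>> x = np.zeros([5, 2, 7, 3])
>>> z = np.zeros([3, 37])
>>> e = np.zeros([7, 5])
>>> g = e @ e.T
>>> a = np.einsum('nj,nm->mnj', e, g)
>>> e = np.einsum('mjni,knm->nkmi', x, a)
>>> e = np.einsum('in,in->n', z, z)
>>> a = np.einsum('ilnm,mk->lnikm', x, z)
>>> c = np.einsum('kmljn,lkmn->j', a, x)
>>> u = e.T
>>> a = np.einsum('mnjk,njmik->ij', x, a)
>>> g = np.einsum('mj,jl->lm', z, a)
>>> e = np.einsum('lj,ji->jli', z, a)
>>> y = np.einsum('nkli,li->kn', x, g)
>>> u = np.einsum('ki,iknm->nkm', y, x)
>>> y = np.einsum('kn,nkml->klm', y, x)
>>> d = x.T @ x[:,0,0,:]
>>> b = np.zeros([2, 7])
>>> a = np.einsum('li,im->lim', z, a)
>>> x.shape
(5, 2, 7, 3)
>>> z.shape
(3, 37)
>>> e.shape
(37, 3, 7)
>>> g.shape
(7, 3)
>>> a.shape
(3, 37, 7)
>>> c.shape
(37,)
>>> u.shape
(7, 2, 3)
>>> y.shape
(2, 3, 7)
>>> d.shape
(3, 7, 2, 3)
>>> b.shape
(2, 7)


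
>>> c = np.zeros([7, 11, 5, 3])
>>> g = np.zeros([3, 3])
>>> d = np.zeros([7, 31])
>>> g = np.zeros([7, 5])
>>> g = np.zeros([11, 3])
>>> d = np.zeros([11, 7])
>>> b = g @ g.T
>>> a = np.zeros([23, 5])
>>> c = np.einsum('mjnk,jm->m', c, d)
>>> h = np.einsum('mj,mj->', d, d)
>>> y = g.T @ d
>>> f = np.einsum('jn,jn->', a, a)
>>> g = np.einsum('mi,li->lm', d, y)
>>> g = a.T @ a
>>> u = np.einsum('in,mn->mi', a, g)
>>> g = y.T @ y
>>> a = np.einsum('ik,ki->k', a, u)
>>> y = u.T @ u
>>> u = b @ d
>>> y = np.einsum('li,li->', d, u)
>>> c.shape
(7,)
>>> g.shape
(7, 7)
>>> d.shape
(11, 7)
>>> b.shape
(11, 11)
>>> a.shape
(5,)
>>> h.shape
()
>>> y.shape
()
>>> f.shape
()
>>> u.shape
(11, 7)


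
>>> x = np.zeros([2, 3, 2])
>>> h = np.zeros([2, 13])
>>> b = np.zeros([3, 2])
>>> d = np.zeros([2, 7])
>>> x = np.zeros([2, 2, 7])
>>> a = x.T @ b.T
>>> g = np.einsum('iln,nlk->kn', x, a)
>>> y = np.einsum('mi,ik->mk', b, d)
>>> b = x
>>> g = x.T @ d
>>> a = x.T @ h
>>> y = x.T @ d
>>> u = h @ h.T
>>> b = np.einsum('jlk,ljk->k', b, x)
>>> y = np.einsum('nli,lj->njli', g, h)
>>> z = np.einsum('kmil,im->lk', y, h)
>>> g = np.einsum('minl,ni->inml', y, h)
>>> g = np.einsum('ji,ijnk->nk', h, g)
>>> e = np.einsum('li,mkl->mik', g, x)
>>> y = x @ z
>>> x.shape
(2, 2, 7)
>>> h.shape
(2, 13)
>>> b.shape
(7,)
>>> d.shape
(2, 7)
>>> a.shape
(7, 2, 13)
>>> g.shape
(7, 7)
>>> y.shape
(2, 2, 7)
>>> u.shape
(2, 2)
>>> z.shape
(7, 7)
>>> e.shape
(2, 7, 2)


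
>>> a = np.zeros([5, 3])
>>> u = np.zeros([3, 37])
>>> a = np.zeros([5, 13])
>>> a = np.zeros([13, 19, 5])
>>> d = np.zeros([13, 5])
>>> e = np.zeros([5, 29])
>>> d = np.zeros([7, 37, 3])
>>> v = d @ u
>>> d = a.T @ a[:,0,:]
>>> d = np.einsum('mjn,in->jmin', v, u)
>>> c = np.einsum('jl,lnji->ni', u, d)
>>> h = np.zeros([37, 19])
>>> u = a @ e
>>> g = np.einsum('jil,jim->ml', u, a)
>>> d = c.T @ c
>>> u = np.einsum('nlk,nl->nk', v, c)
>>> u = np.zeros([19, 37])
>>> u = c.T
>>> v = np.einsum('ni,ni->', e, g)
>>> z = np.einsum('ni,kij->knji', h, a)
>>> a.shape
(13, 19, 5)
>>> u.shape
(37, 7)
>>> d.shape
(37, 37)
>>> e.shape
(5, 29)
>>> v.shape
()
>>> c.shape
(7, 37)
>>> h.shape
(37, 19)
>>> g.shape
(5, 29)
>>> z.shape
(13, 37, 5, 19)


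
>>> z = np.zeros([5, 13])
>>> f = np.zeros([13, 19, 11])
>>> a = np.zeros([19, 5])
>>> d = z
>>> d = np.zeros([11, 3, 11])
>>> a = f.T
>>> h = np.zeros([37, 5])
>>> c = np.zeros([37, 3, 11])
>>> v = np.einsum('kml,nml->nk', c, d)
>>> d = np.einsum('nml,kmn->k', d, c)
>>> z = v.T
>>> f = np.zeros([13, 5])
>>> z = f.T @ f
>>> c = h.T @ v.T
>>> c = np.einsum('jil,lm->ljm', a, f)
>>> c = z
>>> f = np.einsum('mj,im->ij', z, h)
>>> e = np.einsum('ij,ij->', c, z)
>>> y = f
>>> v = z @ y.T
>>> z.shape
(5, 5)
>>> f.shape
(37, 5)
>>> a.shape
(11, 19, 13)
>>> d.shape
(37,)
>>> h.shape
(37, 5)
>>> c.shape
(5, 5)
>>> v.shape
(5, 37)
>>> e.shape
()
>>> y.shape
(37, 5)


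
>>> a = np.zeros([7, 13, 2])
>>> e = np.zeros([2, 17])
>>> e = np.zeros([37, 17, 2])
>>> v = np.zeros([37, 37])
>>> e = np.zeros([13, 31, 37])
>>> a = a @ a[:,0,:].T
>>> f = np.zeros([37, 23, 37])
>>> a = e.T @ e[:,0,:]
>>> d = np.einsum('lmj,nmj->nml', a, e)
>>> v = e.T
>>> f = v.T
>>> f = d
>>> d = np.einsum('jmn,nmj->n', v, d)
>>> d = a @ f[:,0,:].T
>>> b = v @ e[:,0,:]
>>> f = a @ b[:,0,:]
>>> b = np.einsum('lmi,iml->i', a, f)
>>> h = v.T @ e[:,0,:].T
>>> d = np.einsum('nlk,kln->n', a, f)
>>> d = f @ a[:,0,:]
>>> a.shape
(37, 31, 37)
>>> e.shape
(13, 31, 37)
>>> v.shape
(37, 31, 13)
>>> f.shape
(37, 31, 37)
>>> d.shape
(37, 31, 37)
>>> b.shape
(37,)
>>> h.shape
(13, 31, 13)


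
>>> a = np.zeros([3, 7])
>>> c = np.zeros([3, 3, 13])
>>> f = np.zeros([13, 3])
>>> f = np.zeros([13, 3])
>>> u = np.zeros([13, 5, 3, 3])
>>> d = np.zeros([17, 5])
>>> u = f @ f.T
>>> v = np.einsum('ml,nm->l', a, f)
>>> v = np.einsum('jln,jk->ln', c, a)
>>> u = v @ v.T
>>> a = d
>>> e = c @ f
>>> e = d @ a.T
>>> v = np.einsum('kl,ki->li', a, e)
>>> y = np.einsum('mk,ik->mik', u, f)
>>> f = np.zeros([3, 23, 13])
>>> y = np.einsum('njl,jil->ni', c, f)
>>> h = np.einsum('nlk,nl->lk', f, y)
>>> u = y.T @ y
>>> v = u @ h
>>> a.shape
(17, 5)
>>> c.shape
(3, 3, 13)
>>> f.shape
(3, 23, 13)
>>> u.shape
(23, 23)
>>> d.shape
(17, 5)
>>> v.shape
(23, 13)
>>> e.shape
(17, 17)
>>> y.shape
(3, 23)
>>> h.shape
(23, 13)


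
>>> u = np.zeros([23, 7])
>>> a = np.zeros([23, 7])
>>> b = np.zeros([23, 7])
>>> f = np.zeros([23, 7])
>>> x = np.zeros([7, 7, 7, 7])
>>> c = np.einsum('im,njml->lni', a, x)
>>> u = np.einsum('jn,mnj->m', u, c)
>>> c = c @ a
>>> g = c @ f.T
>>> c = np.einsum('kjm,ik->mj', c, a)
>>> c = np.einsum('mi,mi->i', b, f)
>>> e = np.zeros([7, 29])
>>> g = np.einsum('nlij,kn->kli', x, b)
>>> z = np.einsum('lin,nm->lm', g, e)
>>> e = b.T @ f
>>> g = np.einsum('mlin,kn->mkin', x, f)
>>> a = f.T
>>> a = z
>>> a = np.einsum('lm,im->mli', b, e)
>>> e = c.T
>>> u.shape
(7,)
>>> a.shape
(7, 23, 7)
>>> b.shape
(23, 7)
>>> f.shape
(23, 7)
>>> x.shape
(7, 7, 7, 7)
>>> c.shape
(7,)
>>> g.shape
(7, 23, 7, 7)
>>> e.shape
(7,)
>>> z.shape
(23, 29)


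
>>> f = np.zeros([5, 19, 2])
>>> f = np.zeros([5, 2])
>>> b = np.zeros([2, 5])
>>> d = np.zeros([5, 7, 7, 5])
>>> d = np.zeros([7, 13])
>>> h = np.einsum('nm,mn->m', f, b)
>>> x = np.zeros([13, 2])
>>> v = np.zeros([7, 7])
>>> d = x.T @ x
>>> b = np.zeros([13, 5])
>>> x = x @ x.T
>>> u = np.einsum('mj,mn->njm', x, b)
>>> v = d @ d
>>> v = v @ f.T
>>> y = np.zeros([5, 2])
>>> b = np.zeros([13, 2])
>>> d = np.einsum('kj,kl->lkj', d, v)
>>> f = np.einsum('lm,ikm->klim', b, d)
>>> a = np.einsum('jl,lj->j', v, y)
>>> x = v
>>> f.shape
(2, 13, 5, 2)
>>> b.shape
(13, 2)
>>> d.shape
(5, 2, 2)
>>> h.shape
(2,)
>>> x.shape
(2, 5)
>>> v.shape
(2, 5)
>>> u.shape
(5, 13, 13)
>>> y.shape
(5, 2)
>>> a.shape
(2,)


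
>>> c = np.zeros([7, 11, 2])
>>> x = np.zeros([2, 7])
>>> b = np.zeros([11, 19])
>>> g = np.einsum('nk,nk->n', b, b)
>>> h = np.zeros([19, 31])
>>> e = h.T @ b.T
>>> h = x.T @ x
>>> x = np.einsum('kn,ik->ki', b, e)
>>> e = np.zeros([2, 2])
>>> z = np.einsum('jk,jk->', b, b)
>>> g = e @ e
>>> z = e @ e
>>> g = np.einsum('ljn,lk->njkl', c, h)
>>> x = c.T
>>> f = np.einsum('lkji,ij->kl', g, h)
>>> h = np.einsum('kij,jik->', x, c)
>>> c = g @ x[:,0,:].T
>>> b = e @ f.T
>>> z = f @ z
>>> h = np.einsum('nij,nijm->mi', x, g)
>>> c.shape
(2, 11, 7, 2)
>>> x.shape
(2, 11, 7)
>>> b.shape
(2, 11)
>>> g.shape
(2, 11, 7, 7)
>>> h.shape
(7, 11)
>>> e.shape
(2, 2)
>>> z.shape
(11, 2)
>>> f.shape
(11, 2)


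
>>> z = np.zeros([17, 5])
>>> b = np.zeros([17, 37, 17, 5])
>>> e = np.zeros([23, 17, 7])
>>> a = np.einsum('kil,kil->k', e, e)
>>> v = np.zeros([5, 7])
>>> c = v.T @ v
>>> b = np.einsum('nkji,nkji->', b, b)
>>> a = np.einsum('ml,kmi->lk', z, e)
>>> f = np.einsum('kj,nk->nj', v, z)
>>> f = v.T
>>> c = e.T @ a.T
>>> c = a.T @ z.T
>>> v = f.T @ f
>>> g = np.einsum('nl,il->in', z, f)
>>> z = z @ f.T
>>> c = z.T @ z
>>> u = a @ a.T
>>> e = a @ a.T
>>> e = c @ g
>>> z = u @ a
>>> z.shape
(5, 23)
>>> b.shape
()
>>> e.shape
(7, 17)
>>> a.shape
(5, 23)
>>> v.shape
(5, 5)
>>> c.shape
(7, 7)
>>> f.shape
(7, 5)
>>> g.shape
(7, 17)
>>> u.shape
(5, 5)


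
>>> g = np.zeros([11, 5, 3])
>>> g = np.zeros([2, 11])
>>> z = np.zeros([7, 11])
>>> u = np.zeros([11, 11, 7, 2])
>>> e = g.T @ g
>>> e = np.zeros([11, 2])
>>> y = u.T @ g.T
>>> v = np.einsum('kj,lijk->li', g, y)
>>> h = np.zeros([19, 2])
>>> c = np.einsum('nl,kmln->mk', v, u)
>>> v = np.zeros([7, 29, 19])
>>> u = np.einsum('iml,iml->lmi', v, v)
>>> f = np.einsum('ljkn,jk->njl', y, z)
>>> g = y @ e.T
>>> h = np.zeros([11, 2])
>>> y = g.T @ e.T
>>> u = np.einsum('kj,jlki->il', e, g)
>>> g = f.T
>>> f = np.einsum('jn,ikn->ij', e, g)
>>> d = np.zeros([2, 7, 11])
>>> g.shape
(2, 7, 2)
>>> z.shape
(7, 11)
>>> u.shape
(11, 7)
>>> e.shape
(11, 2)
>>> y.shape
(11, 11, 7, 11)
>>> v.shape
(7, 29, 19)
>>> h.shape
(11, 2)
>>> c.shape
(11, 11)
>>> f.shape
(2, 11)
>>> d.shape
(2, 7, 11)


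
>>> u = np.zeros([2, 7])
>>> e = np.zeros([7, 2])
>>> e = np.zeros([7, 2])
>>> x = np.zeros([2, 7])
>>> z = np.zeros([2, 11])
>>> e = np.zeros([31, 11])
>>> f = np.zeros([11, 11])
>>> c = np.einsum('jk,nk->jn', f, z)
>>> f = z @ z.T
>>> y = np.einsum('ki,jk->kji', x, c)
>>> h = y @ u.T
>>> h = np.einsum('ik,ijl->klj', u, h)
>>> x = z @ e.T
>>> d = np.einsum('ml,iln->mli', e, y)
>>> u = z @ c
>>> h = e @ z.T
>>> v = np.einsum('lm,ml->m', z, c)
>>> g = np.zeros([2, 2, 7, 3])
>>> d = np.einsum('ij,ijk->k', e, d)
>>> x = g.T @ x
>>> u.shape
(2, 2)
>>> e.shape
(31, 11)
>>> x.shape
(3, 7, 2, 31)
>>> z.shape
(2, 11)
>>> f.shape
(2, 2)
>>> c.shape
(11, 2)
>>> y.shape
(2, 11, 7)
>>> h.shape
(31, 2)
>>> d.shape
(2,)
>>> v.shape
(11,)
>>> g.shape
(2, 2, 7, 3)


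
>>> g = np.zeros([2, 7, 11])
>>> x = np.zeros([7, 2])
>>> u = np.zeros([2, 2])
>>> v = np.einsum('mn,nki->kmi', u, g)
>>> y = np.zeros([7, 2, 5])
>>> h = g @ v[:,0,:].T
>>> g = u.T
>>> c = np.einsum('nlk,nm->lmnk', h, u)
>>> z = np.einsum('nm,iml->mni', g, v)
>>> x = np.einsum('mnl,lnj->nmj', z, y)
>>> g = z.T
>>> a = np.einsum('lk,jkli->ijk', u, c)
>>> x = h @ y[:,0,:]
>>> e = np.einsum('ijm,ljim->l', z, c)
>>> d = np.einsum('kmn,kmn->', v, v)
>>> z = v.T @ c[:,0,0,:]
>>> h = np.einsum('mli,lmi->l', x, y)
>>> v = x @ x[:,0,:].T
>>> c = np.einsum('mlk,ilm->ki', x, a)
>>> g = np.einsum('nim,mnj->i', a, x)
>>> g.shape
(7,)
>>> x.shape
(2, 7, 5)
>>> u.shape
(2, 2)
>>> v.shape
(2, 7, 2)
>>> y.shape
(7, 2, 5)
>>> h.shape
(7,)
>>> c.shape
(5, 7)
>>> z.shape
(11, 2, 7)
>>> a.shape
(7, 7, 2)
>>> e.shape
(7,)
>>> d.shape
()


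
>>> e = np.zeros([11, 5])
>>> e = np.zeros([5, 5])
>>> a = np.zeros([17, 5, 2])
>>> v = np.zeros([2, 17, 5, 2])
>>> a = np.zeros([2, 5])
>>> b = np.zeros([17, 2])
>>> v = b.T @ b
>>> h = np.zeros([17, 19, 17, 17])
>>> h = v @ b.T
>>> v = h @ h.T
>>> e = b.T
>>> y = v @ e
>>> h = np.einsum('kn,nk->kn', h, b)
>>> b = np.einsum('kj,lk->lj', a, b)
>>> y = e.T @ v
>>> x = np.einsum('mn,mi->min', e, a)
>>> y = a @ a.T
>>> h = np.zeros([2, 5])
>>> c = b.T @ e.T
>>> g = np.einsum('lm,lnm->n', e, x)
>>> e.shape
(2, 17)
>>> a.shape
(2, 5)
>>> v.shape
(2, 2)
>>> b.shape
(17, 5)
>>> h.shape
(2, 5)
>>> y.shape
(2, 2)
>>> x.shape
(2, 5, 17)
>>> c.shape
(5, 2)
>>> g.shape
(5,)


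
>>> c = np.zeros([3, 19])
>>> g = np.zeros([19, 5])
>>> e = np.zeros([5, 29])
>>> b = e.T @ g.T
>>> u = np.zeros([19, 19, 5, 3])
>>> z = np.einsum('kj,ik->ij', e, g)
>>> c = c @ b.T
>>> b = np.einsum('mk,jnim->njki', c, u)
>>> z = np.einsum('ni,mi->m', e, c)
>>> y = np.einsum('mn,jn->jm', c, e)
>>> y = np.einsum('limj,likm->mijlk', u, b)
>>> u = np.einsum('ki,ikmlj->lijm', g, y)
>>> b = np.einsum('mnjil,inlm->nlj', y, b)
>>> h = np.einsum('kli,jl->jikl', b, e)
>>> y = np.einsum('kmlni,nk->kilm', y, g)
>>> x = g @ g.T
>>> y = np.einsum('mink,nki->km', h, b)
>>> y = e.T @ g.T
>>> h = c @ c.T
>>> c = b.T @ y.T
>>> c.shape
(3, 29, 29)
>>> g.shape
(19, 5)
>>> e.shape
(5, 29)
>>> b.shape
(19, 29, 3)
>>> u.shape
(19, 5, 29, 3)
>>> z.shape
(3,)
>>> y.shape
(29, 19)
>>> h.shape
(3, 3)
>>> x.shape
(19, 19)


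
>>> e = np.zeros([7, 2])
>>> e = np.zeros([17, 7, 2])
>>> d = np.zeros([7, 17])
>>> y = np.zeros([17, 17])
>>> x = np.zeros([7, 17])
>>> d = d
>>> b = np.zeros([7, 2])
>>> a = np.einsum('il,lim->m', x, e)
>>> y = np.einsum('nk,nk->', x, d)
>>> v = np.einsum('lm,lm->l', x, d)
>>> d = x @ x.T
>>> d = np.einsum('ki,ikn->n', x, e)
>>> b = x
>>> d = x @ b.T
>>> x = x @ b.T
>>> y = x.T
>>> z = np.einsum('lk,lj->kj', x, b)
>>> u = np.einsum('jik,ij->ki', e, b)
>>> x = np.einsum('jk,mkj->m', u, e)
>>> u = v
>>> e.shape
(17, 7, 2)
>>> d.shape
(7, 7)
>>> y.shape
(7, 7)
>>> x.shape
(17,)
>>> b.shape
(7, 17)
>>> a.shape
(2,)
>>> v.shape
(7,)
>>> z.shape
(7, 17)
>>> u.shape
(7,)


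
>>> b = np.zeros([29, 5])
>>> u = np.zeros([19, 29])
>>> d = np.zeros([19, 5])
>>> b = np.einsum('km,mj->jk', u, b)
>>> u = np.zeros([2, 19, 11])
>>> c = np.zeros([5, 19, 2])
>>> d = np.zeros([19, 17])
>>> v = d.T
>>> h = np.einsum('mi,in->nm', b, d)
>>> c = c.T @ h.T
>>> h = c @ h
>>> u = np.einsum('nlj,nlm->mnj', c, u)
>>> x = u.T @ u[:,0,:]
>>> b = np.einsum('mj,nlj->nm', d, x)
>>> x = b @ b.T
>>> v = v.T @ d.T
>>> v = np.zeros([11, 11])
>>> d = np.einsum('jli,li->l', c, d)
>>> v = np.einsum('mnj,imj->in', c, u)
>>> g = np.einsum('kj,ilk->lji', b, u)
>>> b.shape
(17, 19)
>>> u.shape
(11, 2, 17)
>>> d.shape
(19,)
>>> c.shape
(2, 19, 17)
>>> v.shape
(11, 19)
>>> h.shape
(2, 19, 5)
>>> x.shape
(17, 17)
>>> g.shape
(2, 19, 11)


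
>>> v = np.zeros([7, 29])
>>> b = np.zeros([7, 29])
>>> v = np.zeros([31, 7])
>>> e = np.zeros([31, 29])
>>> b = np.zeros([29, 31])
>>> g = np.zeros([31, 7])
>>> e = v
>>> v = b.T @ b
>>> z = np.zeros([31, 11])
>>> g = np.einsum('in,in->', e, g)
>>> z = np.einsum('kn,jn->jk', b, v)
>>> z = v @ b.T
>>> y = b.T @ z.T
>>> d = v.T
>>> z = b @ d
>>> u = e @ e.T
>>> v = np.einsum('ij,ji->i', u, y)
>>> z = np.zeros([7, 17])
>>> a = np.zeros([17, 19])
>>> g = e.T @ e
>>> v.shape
(31,)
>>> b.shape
(29, 31)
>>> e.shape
(31, 7)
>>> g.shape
(7, 7)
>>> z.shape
(7, 17)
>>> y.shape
(31, 31)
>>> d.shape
(31, 31)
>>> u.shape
(31, 31)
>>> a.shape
(17, 19)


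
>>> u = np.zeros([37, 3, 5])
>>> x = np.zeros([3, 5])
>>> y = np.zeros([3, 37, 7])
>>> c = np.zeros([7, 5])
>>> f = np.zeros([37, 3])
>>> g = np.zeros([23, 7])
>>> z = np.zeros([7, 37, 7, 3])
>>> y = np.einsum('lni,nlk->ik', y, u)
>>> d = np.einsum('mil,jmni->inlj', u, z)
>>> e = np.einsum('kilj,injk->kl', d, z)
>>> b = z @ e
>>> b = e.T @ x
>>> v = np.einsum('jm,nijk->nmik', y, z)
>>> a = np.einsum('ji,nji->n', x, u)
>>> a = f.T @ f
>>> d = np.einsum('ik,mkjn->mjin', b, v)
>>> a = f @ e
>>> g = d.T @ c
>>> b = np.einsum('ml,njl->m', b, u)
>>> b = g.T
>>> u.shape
(37, 3, 5)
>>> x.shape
(3, 5)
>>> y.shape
(7, 5)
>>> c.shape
(7, 5)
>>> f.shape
(37, 3)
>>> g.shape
(3, 5, 37, 5)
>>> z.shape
(7, 37, 7, 3)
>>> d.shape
(7, 37, 5, 3)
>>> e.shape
(3, 5)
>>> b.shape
(5, 37, 5, 3)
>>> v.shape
(7, 5, 37, 3)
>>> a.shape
(37, 5)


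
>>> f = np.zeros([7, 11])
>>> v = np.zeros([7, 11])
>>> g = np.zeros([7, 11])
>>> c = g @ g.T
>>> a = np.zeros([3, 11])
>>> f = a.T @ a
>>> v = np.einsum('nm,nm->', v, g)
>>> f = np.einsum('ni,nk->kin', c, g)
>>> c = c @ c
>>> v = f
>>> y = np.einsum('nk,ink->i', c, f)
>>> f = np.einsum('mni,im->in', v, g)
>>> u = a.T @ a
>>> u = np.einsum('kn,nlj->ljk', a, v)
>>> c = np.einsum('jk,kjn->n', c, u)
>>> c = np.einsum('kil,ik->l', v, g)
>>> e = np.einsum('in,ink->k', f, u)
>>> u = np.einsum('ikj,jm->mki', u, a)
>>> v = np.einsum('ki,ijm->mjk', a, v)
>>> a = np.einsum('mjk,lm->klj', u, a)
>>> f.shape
(7, 7)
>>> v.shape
(7, 7, 3)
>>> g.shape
(7, 11)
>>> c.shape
(7,)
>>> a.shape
(7, 3, 7)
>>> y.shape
(11,)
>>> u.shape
(11, 7, 7)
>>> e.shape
(3,)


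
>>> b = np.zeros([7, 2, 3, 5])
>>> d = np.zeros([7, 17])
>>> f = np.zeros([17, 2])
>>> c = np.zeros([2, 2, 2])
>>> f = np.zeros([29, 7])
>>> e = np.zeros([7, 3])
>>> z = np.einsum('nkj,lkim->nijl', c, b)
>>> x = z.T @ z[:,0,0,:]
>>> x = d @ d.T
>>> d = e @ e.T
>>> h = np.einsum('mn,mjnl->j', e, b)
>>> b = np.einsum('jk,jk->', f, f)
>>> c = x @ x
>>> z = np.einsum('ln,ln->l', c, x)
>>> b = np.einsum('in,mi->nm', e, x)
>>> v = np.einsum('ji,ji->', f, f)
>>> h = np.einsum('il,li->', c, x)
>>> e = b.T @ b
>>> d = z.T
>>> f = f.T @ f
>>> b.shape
(3, 7)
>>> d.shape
(7,)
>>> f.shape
(7, 7)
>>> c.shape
(7, 7)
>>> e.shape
(7, 7)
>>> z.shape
(7,)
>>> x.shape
(7, 7)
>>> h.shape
()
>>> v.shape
()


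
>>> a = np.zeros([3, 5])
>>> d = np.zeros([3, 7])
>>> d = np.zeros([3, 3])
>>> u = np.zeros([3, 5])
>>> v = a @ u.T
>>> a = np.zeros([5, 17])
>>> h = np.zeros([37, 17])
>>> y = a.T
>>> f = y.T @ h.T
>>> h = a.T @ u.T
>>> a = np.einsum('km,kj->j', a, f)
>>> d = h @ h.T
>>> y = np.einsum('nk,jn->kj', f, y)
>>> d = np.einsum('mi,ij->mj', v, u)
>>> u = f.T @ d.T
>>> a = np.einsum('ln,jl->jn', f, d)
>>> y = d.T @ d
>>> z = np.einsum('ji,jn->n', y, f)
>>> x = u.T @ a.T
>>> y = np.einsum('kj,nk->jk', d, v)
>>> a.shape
(3, 37)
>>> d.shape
(3, 5)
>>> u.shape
(37, 3)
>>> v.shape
(3, 3)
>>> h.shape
(17, 3)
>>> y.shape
(5, 3)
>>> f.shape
(5, 37)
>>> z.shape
(37,)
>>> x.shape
(3, 3)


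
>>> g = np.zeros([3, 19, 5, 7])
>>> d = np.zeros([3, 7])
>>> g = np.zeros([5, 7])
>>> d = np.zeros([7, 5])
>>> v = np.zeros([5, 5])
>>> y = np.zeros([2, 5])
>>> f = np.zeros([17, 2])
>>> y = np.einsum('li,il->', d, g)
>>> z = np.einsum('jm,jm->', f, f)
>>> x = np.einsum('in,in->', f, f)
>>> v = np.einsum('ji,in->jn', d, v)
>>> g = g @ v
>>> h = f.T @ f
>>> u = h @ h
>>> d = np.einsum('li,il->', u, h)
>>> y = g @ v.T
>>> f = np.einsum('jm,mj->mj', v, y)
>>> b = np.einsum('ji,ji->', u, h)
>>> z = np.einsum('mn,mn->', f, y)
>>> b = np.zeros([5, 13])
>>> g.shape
(5, 5)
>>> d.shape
()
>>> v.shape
(7, 5)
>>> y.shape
(5, 7)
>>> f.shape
(5, 7)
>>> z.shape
()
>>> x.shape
()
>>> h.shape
(2, 2)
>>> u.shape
(2, 2)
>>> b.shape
(5, 13)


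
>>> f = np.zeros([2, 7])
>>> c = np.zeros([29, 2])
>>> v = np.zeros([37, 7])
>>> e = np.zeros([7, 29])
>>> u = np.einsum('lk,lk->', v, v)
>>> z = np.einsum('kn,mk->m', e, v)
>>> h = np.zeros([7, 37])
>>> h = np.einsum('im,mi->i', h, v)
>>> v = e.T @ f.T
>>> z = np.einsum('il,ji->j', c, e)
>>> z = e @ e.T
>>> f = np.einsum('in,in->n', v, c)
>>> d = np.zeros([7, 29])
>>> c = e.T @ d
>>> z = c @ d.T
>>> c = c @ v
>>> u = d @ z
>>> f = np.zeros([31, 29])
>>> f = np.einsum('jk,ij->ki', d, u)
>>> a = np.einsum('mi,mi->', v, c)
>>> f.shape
(29, 7)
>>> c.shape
(29, 2)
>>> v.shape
(29, 2)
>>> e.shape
(7, 29)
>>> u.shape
(7, 7)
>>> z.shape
(29, 7)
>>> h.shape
(7,)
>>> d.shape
(7, 29)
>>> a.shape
()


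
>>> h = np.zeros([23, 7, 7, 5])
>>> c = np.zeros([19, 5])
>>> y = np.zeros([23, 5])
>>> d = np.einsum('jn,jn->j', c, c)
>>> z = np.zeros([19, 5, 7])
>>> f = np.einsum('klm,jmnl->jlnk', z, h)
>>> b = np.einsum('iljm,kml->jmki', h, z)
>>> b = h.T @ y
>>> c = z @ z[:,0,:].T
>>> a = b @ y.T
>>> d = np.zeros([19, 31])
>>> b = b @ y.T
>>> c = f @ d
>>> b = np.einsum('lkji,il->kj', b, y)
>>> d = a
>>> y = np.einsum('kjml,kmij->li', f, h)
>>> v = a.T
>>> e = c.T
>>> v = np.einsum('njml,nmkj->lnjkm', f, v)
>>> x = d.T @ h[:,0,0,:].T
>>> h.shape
(23, 7, 7, 5)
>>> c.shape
(23, 5, 7, 31)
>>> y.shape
(19, 7)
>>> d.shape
(5, 7, 7, 23)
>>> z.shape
(19, 5, 7)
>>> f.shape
(23, 5, 7, 19)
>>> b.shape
(7, 7)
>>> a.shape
(5, 7, 7, 23)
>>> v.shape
(19, 23, 5, 7, 7)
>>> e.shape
(31, 7, 5, 23)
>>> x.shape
(23, 7, 7, 23)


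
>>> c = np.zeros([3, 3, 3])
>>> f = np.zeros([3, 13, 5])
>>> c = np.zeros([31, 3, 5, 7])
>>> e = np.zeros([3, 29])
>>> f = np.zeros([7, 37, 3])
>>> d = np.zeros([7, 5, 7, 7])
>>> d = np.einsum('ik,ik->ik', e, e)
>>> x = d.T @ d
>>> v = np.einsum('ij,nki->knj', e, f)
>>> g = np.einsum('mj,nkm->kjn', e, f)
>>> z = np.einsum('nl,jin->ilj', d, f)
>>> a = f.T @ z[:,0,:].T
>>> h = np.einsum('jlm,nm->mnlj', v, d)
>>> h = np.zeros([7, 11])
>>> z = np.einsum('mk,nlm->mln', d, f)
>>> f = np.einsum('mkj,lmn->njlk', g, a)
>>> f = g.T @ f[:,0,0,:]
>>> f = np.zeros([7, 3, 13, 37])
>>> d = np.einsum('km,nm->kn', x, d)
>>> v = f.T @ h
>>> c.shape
(31, 3, 5, 7)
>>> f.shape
(7, 3, 13, 37)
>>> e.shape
(3, 29)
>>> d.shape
(29, 3)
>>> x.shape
(29, 29)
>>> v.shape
(37, 13, 3, 11)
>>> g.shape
(37, 29, 7)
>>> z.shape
(3, 37, 7)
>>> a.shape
(3, 37, 37)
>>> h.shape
(7, 11)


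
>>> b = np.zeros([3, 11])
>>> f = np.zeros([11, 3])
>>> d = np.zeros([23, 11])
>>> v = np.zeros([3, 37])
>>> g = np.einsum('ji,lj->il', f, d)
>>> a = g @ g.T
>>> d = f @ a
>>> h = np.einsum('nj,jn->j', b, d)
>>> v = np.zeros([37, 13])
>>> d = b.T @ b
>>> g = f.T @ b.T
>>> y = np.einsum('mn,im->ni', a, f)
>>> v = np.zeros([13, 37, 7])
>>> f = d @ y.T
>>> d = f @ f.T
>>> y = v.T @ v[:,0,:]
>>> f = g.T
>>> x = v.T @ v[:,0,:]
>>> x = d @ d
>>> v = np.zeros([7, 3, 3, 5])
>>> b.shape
(3, 11)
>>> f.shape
(3, 3)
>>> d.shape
(11, 11)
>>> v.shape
(7, 3, 3, 5)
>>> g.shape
(3, 3)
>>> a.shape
(3, 3)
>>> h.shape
(11,)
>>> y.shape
(7, 37, 7)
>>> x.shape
(11, 11)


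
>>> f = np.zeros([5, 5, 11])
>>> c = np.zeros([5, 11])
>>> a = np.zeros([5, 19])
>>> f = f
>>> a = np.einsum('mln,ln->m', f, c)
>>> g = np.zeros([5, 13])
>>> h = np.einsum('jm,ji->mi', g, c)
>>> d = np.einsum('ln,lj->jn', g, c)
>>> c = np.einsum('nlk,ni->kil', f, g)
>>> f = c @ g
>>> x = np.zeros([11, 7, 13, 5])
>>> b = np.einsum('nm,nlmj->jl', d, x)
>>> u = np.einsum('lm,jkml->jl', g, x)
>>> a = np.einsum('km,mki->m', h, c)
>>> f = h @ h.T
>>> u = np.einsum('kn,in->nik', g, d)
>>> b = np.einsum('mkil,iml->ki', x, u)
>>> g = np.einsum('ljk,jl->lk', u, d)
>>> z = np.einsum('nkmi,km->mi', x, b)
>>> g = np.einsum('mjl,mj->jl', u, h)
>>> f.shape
(13, 13)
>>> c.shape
(11, 13, 5)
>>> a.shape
(11,)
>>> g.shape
(11, 5)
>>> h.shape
(13, 11)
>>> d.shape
(11, 13)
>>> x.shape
(11, 7, 13, 5)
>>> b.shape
(7, 13)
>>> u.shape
(13, 11, 5)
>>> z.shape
(13, 5)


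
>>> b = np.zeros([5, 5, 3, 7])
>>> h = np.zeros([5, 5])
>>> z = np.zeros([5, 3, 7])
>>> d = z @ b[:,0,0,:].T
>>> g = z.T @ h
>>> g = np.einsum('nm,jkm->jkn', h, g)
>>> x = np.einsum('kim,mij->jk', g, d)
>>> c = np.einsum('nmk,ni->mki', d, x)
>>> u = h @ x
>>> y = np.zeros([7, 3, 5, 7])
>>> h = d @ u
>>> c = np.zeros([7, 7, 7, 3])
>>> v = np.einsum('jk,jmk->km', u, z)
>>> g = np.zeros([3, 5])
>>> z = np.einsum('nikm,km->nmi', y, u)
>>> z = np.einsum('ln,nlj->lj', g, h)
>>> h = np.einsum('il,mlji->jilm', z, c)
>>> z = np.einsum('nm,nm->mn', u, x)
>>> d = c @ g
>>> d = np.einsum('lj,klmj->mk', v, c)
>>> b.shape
(5, 5, 3, 7)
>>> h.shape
(7, 3, 7, 7)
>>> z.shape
(7, 5)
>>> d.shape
(7, 7)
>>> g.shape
(3, 5)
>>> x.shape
(5, 7)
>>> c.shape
(7, 7, 7, 3)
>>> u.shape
(5, 7)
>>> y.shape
(7, 3, 5, 7)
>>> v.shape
(7, 3)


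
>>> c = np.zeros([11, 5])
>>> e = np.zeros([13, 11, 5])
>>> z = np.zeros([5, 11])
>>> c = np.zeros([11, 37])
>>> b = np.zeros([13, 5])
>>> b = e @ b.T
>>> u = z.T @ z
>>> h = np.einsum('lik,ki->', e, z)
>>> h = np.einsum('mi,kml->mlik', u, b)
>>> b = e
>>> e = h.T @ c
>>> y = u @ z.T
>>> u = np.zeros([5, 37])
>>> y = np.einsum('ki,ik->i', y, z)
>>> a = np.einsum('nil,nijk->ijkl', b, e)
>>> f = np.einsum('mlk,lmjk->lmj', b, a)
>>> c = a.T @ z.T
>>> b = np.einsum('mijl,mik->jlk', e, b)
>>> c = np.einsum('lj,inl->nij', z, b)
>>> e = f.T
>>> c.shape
(37, 13, 11)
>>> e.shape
(37, 13, 11)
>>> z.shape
(5, 11)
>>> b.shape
(13, 37, 5)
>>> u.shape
(5, 37)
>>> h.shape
(11, 13, 11, 13)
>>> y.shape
(5,)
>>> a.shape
(11, 13, 37, 5)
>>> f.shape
(11, 13, 37)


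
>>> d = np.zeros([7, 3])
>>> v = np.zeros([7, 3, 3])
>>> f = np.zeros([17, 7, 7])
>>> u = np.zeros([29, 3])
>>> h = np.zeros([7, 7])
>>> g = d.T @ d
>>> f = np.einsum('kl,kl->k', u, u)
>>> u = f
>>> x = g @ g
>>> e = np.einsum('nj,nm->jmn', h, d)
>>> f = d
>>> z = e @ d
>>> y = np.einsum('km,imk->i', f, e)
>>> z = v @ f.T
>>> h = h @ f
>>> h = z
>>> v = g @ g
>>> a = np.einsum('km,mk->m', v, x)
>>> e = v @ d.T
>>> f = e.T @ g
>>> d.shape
(7, 3)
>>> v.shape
(3, 3)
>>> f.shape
(7, 3)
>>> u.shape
(29,)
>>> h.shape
(7, 3, 7)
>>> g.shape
(3, 3)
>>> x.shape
(3, 3)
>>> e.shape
(3, 7)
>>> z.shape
(7, 3, 7)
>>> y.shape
(7,)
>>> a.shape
(3,)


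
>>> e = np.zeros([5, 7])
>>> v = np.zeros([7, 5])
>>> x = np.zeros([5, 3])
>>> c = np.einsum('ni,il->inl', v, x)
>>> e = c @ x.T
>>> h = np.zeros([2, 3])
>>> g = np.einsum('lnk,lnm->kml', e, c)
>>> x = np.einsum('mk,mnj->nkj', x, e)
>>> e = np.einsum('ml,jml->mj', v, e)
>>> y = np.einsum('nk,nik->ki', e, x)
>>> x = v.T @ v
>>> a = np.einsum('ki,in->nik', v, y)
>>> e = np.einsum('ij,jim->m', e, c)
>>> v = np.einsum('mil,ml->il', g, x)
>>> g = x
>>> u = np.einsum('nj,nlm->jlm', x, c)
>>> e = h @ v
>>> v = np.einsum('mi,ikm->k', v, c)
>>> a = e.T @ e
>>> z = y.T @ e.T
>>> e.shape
(2, 5)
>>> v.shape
(7,)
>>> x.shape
(5, 5)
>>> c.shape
(5, 7, 3)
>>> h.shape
(2, 3)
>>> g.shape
(5, 5)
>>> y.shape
(5, 3)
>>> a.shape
(5, 5)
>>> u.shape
(5, 7, 3)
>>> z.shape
(3, 2)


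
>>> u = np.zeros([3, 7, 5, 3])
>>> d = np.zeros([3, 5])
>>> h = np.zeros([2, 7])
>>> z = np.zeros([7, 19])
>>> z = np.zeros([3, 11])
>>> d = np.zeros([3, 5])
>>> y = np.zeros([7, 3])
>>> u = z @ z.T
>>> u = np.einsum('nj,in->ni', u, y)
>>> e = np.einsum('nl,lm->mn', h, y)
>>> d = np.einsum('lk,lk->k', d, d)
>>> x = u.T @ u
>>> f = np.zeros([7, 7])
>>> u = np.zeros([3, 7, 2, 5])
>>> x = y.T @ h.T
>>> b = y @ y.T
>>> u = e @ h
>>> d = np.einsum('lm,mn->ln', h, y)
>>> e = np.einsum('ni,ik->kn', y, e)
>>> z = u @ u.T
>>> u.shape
(3, 7)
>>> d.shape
(2, 3)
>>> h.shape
(2, 7)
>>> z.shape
(3, 3)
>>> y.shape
(7, 3)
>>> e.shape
(2, 7)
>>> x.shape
(3, 2)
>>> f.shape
(7, 7)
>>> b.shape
(7, 7)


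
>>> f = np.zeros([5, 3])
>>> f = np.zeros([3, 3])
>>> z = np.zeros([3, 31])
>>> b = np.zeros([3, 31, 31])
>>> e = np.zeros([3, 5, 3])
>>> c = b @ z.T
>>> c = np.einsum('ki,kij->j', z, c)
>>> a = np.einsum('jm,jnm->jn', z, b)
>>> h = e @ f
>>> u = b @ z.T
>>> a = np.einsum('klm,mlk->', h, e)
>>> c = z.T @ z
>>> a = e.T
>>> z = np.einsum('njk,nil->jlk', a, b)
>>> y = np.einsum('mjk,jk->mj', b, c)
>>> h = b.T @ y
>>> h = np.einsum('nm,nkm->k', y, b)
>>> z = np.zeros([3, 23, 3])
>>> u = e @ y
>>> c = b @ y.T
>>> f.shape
(3, 3)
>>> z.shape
(3, 23, 3)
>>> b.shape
(3, 31, 31)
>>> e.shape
(3, 5, 3)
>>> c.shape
(3, 31, 3)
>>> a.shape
(3, 5, 3)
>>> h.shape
(31,)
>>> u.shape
(3, 5, 31)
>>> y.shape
(3, 31)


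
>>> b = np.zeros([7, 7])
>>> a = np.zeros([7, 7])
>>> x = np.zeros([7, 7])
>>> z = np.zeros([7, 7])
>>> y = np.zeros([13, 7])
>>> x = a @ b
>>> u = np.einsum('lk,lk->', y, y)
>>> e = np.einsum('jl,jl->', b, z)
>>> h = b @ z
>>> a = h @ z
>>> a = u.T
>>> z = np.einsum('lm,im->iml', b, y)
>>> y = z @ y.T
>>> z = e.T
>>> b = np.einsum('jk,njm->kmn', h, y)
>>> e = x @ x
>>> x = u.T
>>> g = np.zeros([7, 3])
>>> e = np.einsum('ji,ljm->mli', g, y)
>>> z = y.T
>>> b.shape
(7, 13, 13)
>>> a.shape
()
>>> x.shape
()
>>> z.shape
(13, 7, 13)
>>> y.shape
(13, 7, 13)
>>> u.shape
()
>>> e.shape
(13, 13, 3)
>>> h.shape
(7, 7)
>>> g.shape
(7, 3)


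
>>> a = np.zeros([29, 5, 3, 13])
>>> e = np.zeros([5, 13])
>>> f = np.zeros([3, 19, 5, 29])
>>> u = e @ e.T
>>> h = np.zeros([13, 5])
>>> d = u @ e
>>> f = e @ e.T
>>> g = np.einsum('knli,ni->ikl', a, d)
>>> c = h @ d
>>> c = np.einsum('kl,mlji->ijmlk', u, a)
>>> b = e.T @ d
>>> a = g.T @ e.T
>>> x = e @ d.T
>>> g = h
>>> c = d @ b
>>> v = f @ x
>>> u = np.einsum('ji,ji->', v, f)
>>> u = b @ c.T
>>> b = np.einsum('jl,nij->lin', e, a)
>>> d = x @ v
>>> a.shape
(3, 29, 5)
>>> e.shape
(5, 13)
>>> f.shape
(5, 5)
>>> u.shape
(13, 5)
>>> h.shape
(13, 5)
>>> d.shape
(5, 5)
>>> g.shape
(13, 5)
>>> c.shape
(5, 13)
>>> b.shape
(13, 29, 3)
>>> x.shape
(5, 5)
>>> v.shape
(5, 5)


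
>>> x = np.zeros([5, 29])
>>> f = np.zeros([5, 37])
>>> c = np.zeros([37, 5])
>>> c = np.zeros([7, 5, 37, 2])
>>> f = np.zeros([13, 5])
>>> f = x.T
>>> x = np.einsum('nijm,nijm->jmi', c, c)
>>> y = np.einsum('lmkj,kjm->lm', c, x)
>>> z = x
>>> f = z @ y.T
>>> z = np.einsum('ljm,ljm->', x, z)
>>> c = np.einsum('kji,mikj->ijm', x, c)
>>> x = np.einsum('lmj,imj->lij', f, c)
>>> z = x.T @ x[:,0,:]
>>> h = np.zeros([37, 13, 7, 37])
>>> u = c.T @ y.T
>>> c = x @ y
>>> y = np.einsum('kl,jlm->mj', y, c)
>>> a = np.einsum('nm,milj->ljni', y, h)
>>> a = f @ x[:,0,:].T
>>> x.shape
(37, 5, 7)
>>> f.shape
(37, 2, 7)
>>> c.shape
(37, 5, 5)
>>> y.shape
(5, 37)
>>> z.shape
(7, 5, 7)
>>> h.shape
(37, 13, 7, 37)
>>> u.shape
(7, 2, 7)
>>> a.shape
(37, 2, 37)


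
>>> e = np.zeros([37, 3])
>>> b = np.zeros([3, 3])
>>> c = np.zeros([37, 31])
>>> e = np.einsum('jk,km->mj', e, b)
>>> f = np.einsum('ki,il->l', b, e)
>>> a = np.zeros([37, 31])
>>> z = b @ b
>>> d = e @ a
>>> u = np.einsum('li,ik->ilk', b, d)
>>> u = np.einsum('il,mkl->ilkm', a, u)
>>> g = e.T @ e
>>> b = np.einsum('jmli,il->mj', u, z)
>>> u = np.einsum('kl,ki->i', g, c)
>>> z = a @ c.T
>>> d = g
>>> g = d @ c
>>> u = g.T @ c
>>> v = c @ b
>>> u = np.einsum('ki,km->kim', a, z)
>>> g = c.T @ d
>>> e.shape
(3, 37)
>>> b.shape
(31, 37)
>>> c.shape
(37, 31)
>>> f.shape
(37,)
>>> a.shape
(37, 31)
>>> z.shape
(37, 37)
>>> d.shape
(37, 37)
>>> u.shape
(37, 31, 37)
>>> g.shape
(31, 37)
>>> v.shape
(37, 37)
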